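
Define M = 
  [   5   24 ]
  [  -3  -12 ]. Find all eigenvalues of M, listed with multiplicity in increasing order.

Characteristic polynomial: p(λ) = λ^2 + 7λ + 12 = (λ + 3)(λ + 4).
Roots (with multiplicity): -4, -3.

-4, -3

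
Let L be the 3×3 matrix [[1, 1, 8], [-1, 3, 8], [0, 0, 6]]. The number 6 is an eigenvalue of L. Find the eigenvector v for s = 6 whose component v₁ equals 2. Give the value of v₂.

L − 6I = [[-5, 1, 8], [-1, -3, 8], [0, 0, 0]].
Solving (L − 6I)v = 0 gives the eigenspace spanned by (2, 2, 1).
With v₁ = 2, v = (2, 2, 1), so v₂ = 2.

2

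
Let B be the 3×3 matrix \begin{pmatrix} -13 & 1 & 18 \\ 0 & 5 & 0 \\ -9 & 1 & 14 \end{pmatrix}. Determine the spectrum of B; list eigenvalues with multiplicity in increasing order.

Characteristic polynomial: p(r) = r^3 - 6r^2 - 15r + 100 = (r - 5)^2(r + 4).
Roots (with multiplicity): -4, 5, 5.

-4, 5, 5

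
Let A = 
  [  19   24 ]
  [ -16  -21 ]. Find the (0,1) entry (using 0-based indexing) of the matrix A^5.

Characteristic polynomial: μ^2 + 2μ - 15 = (μ - 3)(μ + 5), so the eigenvalues are -5, 3.
μ=3: eigenvector (3, -2).
μ=-5: eigenvector (-1, 1).
P = [[3, -1], [-2, 1]], D = diag(3, -5), P⁻¹ = [[1, 1], [2, 3]].
A⁵ = P·diag(243, -3125)·P⁻¹ = [[6979, 10104], [-6736, -9861]].
The requested entry is 10104.

10104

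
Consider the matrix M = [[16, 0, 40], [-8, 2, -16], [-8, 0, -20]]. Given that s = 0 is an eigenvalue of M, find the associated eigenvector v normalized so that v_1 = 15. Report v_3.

M = [[16, 0, 40], [-8, 2, -16], [-8, 0, -20]].
Solving (M)v = 0 gives the eigenspace spanned by (15, 12, -6).
With v_1 = 15, v = (15, 12, -6), so v_3 = -6.

-6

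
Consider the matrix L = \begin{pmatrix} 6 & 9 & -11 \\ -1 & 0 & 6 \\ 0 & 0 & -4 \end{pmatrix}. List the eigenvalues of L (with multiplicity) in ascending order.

Characteristic polynomial: p(r) = r^3 - 2r^2 - 15r + 36 = (r - 3)^2(r + 4).
Roots (with multiplicity): -4, 3, 3.

-4, 3, 3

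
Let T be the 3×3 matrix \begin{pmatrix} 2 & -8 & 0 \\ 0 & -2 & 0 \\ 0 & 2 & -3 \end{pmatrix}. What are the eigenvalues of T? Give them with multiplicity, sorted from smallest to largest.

-3, -2, 2

Characteristic polynomial: p(r) = r^3 + 3r^2 - 4r - 12 = (r - 2)(r + 2)(r + 3).
Roots (with multiplicity): -3, -2, 2.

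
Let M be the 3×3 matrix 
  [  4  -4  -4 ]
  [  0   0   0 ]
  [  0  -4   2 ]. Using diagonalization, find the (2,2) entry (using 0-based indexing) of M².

4

Characteristic polynomial: r^3 - 6r^2 + 8r = r(r - 4)(r - 2), so the eigenvalues are 0, 2, 4.
r=0: eigenvector (3, 1, 2).
r=4: eigenvector (1, 0, 0).
r=2: eigenvector (2, 0, 1).
P = [[3, 1, 2], [1, 0, 0], [2, 0, 1]], D = diag(0, 4, 2), P⁻¹ = [[0, 1, 0], [1, 1, -2], [0, -2, 1]].
M² = P·diag(0, 16, 4)·P⁻¹ = [[16, 0, -24], [0, 0, 0], [0, -8, 4]].
The requested entry is 4.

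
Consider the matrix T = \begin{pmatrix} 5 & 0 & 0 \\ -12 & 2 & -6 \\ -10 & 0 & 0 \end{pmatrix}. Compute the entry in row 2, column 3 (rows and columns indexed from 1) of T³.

Characteristic polynomial: r^3 - 7r^2 + 10r = r(r - 5)(r - 2), so the eigenvalues are 0, 2, 5.
r=5: eigenvector (1, 0, -2).
r=2: eigenvector (0, 1, 0).
r=0: eigenvector (0, 3, 1).
P = [[1, 0, 0], [0, 1, 3], [-2, 0, 1]], D = diag(5, 2, 0), P⁻¹ = [[1, 0, 0], [-6, 1, -3], [2, 0, 1]].
T³ = P·diag(125, 8, 0)·P⁻¹ = [[125, 0, 0], [-48, 8, -24], [-250, 0, 0]].
The requested entry is -24.

-24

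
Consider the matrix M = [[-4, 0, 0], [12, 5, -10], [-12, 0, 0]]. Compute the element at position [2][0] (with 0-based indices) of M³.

-192

Characteristic polynomial: s^3 - s^2 - 20s = s(s - 5)(s + 4), so the eigenvalues are -4, 0, 5.
s=5: eigenvector (0, 1, 0).
s=-4: eigenvector (1, 2, 3).
s=0: eigenvector (0, 2, 1).
P = [[0, 1, 0], [1, 2, 2], [0, 3, 1]], D = diag(5, -4, 0), P⁻¹ = [[4, 1, -2], [1, 0, 0], [-3, 0, 1]].
M³ = P·diag(125, -64, 0)·P⁻¹ = [[-64, 0, 0], [372, 125, -250], [-192, 0, 0]].
The requested entry is -192.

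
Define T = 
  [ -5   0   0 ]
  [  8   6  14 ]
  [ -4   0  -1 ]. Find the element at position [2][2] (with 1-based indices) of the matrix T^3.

Characteristic polynomial: s^3 - 31s - 30 = (s - 6)(s + 1)(s + 5), so the eigenvalues are -5, -1, 6.
s=-5: eigenvector (1, -2, 1).
s=6: eigenvector (0, 1, 0).
s=-1: eigenvector (0, -2, 1).
P = [[1, 0, 0], [-2, 1, -2], [1, 0, 1]], D = diag(-5, 6, -1), P⁻¹ = [[1, 0, 0], [0, 1, 2], [-1, 0, 1]].
T³ = P·diag(-125, 216, -1)·P⁻¹ = [[-125, 0, 0], [248, 216, 434], [-124, 0, -1]].
The requested entry is 216.

216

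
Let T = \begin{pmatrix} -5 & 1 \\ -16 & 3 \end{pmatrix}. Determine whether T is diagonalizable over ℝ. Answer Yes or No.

Characteristic polynomial: p(λ) = λ^2 + 2λ + 1 = (λ + 1)^2.
λ = -1 has algebraic multiplicity 2; rank(T + 1I) = 1, so geometric multiplicity = 1.
Geometric multiplicity < algebraic multiplicity, so T is not diagonalizable.

No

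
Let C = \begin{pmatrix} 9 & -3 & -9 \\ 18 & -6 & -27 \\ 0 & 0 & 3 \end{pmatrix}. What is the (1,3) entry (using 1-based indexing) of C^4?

-243

Characteristic polynomial: μ^3 - 6μ^2 + 9μ = μ(μ - 3)^2, so the eigenvalues are 0, 3, 3.
μ=3: eigenvector (1, 2, 0).
μ=0: eigenvector (1, 3, 0).
μ=3: eigenvector (0, -3, 1).
P = [[1, 1, 0], [2, 3, -3], [0, 0, 1]], D = diag(3, 0, 3), P⁻¹ = [[3, -1, -3], [-2, 1, 3], [0, 0, 1]].
C⁴ = P·diag(81, 0, 81)·P⁻¹ = [[243, -81, -243], [486, -162, -729], [0, 0, 81]].
The requested entry is -243.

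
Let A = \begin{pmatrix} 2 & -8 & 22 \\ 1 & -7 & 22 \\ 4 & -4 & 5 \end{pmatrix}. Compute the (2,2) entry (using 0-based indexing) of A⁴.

625

Characteristic polynomial: t^3 - 31t + 30 = (t - 5)(t - 1)(t + 6), so the eigenvalues are -6, 1, 5.
t=-6: eigenvector (1, 1, 0).
t=1: eigenvector (2, 3, 1).
t=5: eigenvector (2, 2, 1).
P = [[1, 2, 2], [1, 3, 2], [0, 1, 1]], D = diag(-6, 1, 5), P⁻¹ = [[1, 0, -2], [-1, 1, 0], [1, -1, 1]].
A⁴ = P·diag(1296, 1, 625)·P⁻¹ = [[2544, -1248, -1342], [2543, -1247, -1342], [624, -624, 625]].
The requested entry is 625.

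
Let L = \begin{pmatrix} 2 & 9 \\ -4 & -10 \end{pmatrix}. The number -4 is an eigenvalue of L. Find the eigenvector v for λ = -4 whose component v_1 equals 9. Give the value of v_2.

-6

L + 4I = [[6, 9], [-4, -6]].
Solving (L + 4I)v = 0 gives the eigenspace spanned by (9, -6).
With v_1 = 9, v = (9, -6), so v_2 = -6.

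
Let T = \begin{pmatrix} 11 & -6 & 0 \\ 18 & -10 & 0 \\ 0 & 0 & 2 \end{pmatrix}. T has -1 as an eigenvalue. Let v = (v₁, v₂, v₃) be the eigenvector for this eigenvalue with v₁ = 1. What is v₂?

T + 1I = [[12, -6, 0], [18, -9, 0], [0, 0, 3]].
Solving (T + 1I)v = 0 gives the eigenspace spanned by (1, 2, 0).
With v₁ = 1, v = (1, 2, 0), so v₂ = 2.

2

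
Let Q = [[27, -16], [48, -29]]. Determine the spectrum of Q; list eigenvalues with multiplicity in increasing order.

-5, 3

Characteristic polynomial: p(μ) = μ^2 + 2μ - 15 = (μ - 3)(μ + 5).
Roots (with multiplicity): -5, 3.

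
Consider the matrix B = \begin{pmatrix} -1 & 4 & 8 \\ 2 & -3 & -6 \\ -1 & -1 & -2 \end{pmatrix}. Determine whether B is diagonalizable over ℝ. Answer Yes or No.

Yes

Characteristic polynomial: p(λ) = λ^3 + 6λ^2 + 5λ = λ(λ + 1)(λ + 5).
All 3 eigenvalues are distinct, so B is diagonalizable.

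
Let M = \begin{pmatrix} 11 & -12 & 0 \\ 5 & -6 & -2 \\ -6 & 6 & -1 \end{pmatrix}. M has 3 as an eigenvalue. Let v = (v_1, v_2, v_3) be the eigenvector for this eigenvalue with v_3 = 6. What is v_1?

M − 3I = [[8, -12, 0], [5, -9, -2], [-6, 6, -4]].
Solving (M − 3I)v = 0 gives the eigenspace spanned by (-12, -8, 6).
With v_3 = 6, v = (-12, -8, 6), so v_1 = -12.

-12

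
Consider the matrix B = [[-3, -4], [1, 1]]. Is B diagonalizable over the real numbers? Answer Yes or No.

No

Characteristic polynomial: p(t) = t^2 + 2t + 1 = (t + 1)^2.
t = -1 has algebraic multiplicity 2; rank(B + 1I) = 1, so geometric multiplicity = 1.
Geometric multiplicity < algebraic multiplicity, so B is not diagonalizable.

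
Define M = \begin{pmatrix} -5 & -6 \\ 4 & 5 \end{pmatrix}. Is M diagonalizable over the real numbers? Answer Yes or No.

Characteristic polynomial: p(r) = r^2 - 1 = (r - 1)(r + 1).
All 2 eigenvalues are distinct, so M is diagonalizable.

Yes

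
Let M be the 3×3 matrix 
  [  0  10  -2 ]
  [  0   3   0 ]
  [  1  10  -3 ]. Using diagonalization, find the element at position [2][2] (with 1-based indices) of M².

Characteristic polynomial: μ^3 - 7μ - 6 = (μ - 3)(μ + 1)(μ + 2), so the eigenvalues are -2, -1, 3.
μ=-2: eigenvector (1, 0, 1).
μ=3: eigenvector (2, 1, 2).
μ=-1: eigenvector (2, 0, 1).
P = [[1, 2, 2], [0, 1, 0], [1, 2, 1]], D = diag(-2, 3, -1), P⁻¹ = [[-1, -2, 2], [0, 1, 0], [1, 0, -1]].
M² = P·diag(4, 9, 1)·P⁻¹ = [[-2, 10, 6], [0, 9, 0], [-3, 10, 7]].
The requested entry is 9.

9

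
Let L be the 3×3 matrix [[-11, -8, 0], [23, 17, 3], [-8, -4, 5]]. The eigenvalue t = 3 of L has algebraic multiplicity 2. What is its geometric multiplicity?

1

L − 3I = [[-14, -8, 0], [23, 14, 3], [-8, -4, 2]].
This matrix has rank 2, so its null space has dimension 3 − 2 = 1.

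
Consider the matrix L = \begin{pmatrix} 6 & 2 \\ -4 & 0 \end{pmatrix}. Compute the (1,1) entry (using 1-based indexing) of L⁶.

8128

Characteristic polynomial: r^2 - 6r + 8 = (r - 4)(r - 2), so the eigenvalues are 2, 4.
r=4: eigenvector (1, -1).
r=2: eigenvector (1, -2).
P = [[1, 1], [-1, -2]], D = diag(4, 2), P⁻¹ = [[2, 1], [-1, -1]].
L⁶ = P·diag(4096, 64)·P⁻¹ = [[8128, 4032], [-8064, -3968]].
The requested entry is 8128.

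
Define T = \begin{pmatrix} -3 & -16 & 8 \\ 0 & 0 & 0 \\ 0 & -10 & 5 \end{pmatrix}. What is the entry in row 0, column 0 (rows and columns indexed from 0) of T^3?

Characteristic polynomial: s^3 - 2s^2 - 15s = s(s - 5)(s + 3), so the eigenvalues are -3, 0, 5.
s=-3: eigenvector (1, 0, 0).
s=0: eigenvector (0, 1, 2).
s=5: eigenvector (1, 0, 1).
P = [[1, 0, 1], [0, 1, 0], [0, 2, 1]], D = diag(-3, 0, 5), P⁻¹ = [[1, 2, -1], [0, 1, 0], [0, -2, 1]].
T³ = P·diag(-27, 0, 125)·P⁻¹ = [[-27, -304, 152], [0, 0, 0], [0, -250, 125]].
The requested entry is -27.

-27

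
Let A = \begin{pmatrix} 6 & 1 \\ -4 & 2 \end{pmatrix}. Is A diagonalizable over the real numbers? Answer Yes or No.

No

Characteristic polynomial: p(r) = r^2 - 8r + 16 = (r - 4)^2.
r = 4 has algebraic multiplicity 2; rank(A − 4I) = 1, so geometric multiplicity = 1.
Geometric multiplicity < algebraic multiplicity, so A is not diagonalizable.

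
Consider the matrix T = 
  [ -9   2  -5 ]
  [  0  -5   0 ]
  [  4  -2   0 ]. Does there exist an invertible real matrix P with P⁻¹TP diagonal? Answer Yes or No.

Yes

Characteristic polynomial: p(r) = r^3 + 14r^2 + 65r + 100 = (r + 4)(r + 5)^2.
r = -5 has algebraic multiplicity 2; rank(T + 5I) = 1, so geometric multiplicity = 2.
Every eigenvalue has geometric = algebraic multiplicity, so T is diagonalizable.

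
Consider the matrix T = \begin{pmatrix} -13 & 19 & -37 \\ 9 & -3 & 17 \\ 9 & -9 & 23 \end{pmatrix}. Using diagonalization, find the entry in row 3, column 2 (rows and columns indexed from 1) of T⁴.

-369

Characteristic polynomial: μ^3 - 7μ^2 - 14μ + 120 = (μ - 6)(μ - 5)(μ + 4), so the eigenvalues are -4, 5, 6.
μ=-4: eigenvector (2, -1, -1).
μ=6: eigenvector (1, 1, 0).
μ=5: eigenvector (-1, 1, 1).
P = [[2, 1, -1], [-1, 1, 1], [-1, 0, 1]], D = diag(-4, 6, 5), P⁻¹ = [[1, -1, 2], [0, 1, -1], [1, -1, 3]].
T⁴ = P·diag(256, 1296, 625)·P⁻¹ = [[-113, 1409, -2147], [369, 927, 67], [369, -369, 1363]].
The requested entry is -369.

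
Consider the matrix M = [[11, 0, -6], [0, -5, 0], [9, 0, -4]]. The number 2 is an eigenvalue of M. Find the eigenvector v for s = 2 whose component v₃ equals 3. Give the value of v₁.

M − 2I = [[9, 0, -6], [0, -7, 0], [9, 0, -6]].
Solving (M − 2I)v = 0 gives the eigenspace spanned by (2, 0, 3).
With v₃ = 3, v = (2, 0, 3), so v₁ = 2.

2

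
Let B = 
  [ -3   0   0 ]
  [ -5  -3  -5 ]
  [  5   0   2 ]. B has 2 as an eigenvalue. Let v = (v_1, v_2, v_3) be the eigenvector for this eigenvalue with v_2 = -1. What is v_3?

B − 2I = [[-5, 0, 0], [-5, -5, -5], [5, 0, 0]].
Solving (B − 2I)v = 0 gives the eigenspace spanned by (0, -1, 1).
With v_2 = -1, v = (0, -1, 1), so v_3 = 1.

1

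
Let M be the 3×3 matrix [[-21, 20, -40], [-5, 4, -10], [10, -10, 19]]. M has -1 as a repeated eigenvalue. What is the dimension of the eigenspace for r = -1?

2

M + 1I = [[-20, 20, -40], [-5, 5, -10], [10, -10, 20]].
This matrix has rank 1, so its null space has dimension 3 − 1 = 2.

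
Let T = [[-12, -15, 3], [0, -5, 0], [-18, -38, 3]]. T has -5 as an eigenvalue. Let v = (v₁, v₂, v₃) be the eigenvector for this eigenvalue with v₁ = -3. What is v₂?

1

T + 5I = [[-7, -15, 3], [0, 0, 0], [-18, -38, 8]].
Solving (T + 5I)v = 0 gives the eigenspace spanned by (-3, 1, -2).
With v₁ = -3, v = (-3, 1, -2), so v₂ = 1.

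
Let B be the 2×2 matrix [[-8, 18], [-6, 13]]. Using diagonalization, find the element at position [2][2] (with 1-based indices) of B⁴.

1021

Characteristic polynomial: r^2 - 5r + 4 = (r - 4)(r - 1), so the eigenvalues are 1, 4.
r=4: eigenvector (-3, -2).
r=1: eigenvector (2, 1).
P = [[-3, 2], [-2, 1]], D = diag(4, 1), P⁻¹ = [[1, -2], [2, -3]].
B⁴ = P·diag(256, 1)·P⁻¹ = [[-764, 1530], [-510, 1021]].
The requested entry is 1021.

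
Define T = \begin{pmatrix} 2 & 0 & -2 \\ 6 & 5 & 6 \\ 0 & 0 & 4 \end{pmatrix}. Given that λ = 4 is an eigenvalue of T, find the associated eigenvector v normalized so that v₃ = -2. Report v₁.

2

T − 4I = [[-2, 0, -2], [6, 1, 6], [0, 0, 0]].
Solving (T − 4I)v = 0 gives the eigenspace spanned by (2, 0, -2).
With v₃ = -2, v = (2, 0, -2), so v₁ = 2.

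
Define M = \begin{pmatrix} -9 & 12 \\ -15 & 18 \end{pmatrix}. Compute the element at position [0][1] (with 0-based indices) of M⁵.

Characteristic polynomial: μ^2 - 9μ + 18 = (μ - 6)(μ - 3), so the eigenvalues are 3, 6.
μ=6: eigenvector (-4, -5).
μ=3: eigenvector (1, 1).
P = [[-4, 1], [-5, 1]], D = diag(6, 3), P⁻¹ = [[1, -1], [5, -4]].
M⁵ = P·diag(7776, 243)·P⁻¹ = [[-29889, 30132], [-37665, 37908]].
The requested entry is 30132.

30132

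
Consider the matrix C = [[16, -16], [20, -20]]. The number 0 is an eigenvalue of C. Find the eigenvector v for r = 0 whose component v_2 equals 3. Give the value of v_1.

3

C = [[16, -16], [20, -20]].
Solving (C)v = 0 gives the eigenspace spanned by (3, 3).
With v_2 = 3, v = (3, 3), so v_1 = 3.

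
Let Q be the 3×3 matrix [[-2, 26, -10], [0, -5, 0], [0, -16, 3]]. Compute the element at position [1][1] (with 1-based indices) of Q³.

Characteristic polynomial: r^3 + 4r^2 - 11r - 30 = (r - 3)(r + 2)(r + 5), so the eigenvalues are -5, -2, 3.
r=-2: eigenvector (1, 0, 0).
r=-5: eigenvector (-2, 1, 2).
r=3: eigenvector (-2, 0, 1).
P = [[1, -2, -2], [0, 1, 0], [0, 2, 1]], D = diag(-2, -5, 3), P⁻¹ = [[1, -2, 2], [0, 1, 0], [0, -2, 1]].
Q³ = P·diag(-8, -125, 27)·P⁻¹ = [[-8, 374, -70], [0, -125, 0], [0, -304, 27]].
The requested entry is -8.

-8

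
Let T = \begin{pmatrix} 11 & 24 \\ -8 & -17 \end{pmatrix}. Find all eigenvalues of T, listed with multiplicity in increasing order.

Characteristic polynomial: p(λ) = λ^2 + 6λ + 5 = (λ + 1)(λ + 5).
Roots (with multiplicity): -5, -1.

-5, -1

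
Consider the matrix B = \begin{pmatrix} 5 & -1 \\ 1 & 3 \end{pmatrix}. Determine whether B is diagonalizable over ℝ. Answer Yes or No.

Characteristic polynomial: p(t) = t^2 - 8t + 16 = (t - 4)^2.
t = 4 has algebraic multiplicity 2; rank(B − 4I) = 1, so geometric multiplicity = 1.
Geometric multiplicity < algebraic multiplicity, so B is not diagonalizable.

No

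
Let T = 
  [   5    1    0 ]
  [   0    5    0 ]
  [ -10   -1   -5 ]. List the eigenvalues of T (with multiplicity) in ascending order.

Characteristic polynomial: p(r) = r^3 - 5r^2 - 25r + 125 = (r - 5)^2(r + 5).
Roots (with multiplicity): -5, 5, 5.

-5, 5, 5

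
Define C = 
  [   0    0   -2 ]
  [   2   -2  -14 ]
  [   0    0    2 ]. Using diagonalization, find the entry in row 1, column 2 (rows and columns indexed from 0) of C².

Characteristic polynomial: t^3 - 4t = t(t - 2)(t + 2), so the eigenvalues are -2, 0, 2.
t=0: eigenvector (1, 1, 0).
t=2: eigenvector (-1, -4, 1).
t=-2: eigenvector (0, 1, 0).
P = [[1, -1, 0], [1, -4, 1], [0, 1, 0]], D = diag(0, 2, -2), P⁻¹ = [[1, 0, 1], [0, 0, 1], [-1, 1, 3]].
C² = P·diag(0, 4, 4)·P⁻¹ = [[0, 0, -4], [-4, 4, -4], [0, 0, 4]].
The requested entry is -4.

-4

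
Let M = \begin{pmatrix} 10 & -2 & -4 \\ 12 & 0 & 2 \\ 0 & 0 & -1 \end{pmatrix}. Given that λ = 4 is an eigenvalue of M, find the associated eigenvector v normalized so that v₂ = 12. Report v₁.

4

M − 4I = [[6, -2, -4], [12, -4, 2], [0, 0, -5]].
Solving (M − 4I)v = 0 gives the eigenspace spanned by (4, 12, 0).
With v₂ = 12, v = (4, 12, 0), so v₁ = 4.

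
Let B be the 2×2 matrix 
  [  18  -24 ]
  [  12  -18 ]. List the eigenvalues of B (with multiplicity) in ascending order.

Characteristic polynomial: p(λ) = λ^2 - 36 = (λ - 6)(λ + 6).
Roots (with multiplicity): -6, 6.

-6, 6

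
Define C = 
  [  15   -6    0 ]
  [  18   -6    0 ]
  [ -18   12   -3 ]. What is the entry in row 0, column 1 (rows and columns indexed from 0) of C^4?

-2430

Characteristic polynomial: t^3 - 6t^2 - 9t + 54 = (t - 6)(t - 3)(t + 3), so the eigenvalues are -3, 3, 6.
t=-3: eigenvector (0, 0, -1).
t=3: eigenvector (1, 2, 1).
t=6: eigenvector (-2, -3, 0).
P = [[0, 1, -2], [0, 2, -3], [-1, 1, 0]], D = diag(-3, 3, 6), P⁻¹ = [[-3, 2, -1], [-3, 2, 0], [-2, 1, 0]].
C⁴ = P·diag(81, 81, 1296)·P⁻¹ = [[4941, -2430, 0], [7290, -3564, 0], [0, 0, 81]].
The requested entry is -2430.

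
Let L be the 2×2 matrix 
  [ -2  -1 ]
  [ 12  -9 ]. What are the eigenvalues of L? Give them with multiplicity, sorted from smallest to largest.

Characteristic polynomial: p(λ) = λ^2 + 11λ + 30 = (λ + 5)(λ + 6).
Roots (with multiplicity): -6, -5.

-6, -5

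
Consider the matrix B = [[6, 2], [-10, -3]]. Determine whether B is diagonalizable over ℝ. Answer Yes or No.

Yes

Characteristic polynomial: p(r) = r^2 - 3r + 2 = (r - 2)(r - 1).
All 2 eigenvalues are distinct, so B is diagonalizable.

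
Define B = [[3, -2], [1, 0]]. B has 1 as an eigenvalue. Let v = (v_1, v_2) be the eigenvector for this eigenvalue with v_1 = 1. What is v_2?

B − 1I = [[2, -2], [1, -1]].
Solving (B − 1I)v = 0 gives the eigenspace spanned by (1, 1).
With v_1 = 1, v = (1, 1), so v_2 = 1.

1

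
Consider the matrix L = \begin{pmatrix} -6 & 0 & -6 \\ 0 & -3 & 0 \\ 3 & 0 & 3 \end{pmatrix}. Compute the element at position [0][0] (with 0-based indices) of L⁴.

Characteristic polynomial: λ^3 + 6λ^2 + 9λ = λ(λ + 3)^2, so the eigenvalues are -3, -3, 0.
λ=0: eigenvector (1, 0, -1).
λ=-3: eigenvector (2, -1, -1).
λ=-3: eigenvector (2, -2, -1).
P = [[1, 2, 2], [0, -1, -2], [-1, -1, -1]], D = diag(0, -3, -3), P⁻¹ = [[-1, 0, -2], [2, 1, 2], [-1, -1, -1]].
L⁴ = P·diag(0, 81, 81)·P⁻¹ = [[162, 0, 162], [0, 81, 0], [-81, 0, -81]].
The requested entry is 162.

162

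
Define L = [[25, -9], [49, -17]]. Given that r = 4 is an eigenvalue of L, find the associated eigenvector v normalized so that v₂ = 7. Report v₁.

L − 4I = [[21, -9], [49, -21]].
Solving (L − 4I)v = 0 gives the eigenspace spanned by (3, 7).
With v₂ = 7, v = (3, 7), so v₁ = 3.

3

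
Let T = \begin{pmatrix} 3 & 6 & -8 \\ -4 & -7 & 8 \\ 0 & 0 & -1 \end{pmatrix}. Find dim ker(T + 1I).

T + 1I = [[4, 6, -8], [-4, -6, 8], [0, 0, 0]].
This matrix has rank 1, so its null space has dimension 3 − 1 = 2.

2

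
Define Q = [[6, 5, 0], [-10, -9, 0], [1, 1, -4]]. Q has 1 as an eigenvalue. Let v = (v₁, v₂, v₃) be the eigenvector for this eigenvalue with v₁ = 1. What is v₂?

Q − 1I = [[5, 5, 0], [-10, -10, 0], [1, 1, -5]].
Solving (Q − 1I)v = 0 gives the eigenspace spanned by (1, -1, 0).
With v₁ = 1, v = (1, -1, 0), so v₂ = -1.

-1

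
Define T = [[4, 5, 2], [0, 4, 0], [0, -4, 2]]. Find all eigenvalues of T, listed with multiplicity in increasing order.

Characteristic polynomial: p(s) = s^3 - 10s^2 + 32s - 32 = (s - 4)^2(s - 2).
Roots (with multiplicity): 2, 4, 4.

2, 4, 4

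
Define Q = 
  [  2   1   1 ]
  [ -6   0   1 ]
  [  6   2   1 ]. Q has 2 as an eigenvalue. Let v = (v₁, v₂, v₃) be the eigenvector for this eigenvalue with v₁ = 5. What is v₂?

Q − 2I = [[0, 1, 1], [-6, -2, 1], [6, 2, -1]].
Solving (Q − 2I)v = 0 gives the eigenspace spanned by (5, -10, 10).
With v₁ = 5, v = (5, -10, 10), so v₂ = -10.

-10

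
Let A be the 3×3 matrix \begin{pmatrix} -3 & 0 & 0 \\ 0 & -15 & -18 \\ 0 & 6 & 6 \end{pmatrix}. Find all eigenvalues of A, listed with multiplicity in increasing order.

-6, -3, -3

Characteristic polynomial: p(s) = s^3 + 12s^2 + 45s + 54 = (s + 3)^2(s + 6).
Roots (with multiplicity): -6, -3, -3.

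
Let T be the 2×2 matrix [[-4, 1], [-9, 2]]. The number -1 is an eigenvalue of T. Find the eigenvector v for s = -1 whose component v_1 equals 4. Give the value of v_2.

12

T + 1I = [[-3, 1], [-9, 3]].
Solving (T + 1I)v = 0 gives the eigenspace spanned by (4, 12).
With v_1 = 4, v = (4, 12), so v_2 = 12.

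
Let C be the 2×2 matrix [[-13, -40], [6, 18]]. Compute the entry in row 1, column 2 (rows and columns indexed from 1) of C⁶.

Characteristic polynomial: r^2 - 5r + 6 = (r - 3)(r - 2), so the eigenvalues are 2, 3.
r=2: eigenvector (-8, 3).
r=3: eigenvector (-5, 2).
P = [[-8, -5], [3, 2]], D = diag(2, 3), P⁻¹ = [[-2, -5], [3, 8]].
C⁶ = P·diag(64, 729)·P⁻¹ = [[-9911, -26600], [3990, 10704]].
The requested entry is -26600.

-26600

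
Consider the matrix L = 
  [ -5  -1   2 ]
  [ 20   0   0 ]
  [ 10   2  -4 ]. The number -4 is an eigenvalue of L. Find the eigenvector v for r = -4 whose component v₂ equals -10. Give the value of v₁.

L + 4I = [[-1, -1, 2], [20, 4, 0], [10, 2, 0]].
Solving (L + 4I)v = 0 gives the eigenspace spanned by (2, -10, -4).
With v₂ = -10, v = (2, -10, -4), so v₁ = 2.

2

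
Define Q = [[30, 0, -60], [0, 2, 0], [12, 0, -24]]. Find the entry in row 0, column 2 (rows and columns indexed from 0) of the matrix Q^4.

-12960

Characteristic polynomial: s^3 - 8s^2 + 12s = s(s - 6)(s - 2), so the eigenvalues are 0, 2, 6.
s=6: eigenvector (5, 0, 2).
s=2: eigenvector (0, 1, 0).
s=0: eigenvector (2, 0, 1).
P = [[5, 0, 2], [0, 1, 0], [2, 0, 1]], D = diag(6, 2, 0), P⁻¹ = [[1, 0, -2], [0, 1, 0], [-2, 0, 5]].
Q⁴ = P·diag(1296, 16, 0)·P⁻¹ = [[6480, 0, -12960], [0, 16, 0], [2592, 0, -5184]].
The requested entry is -12960.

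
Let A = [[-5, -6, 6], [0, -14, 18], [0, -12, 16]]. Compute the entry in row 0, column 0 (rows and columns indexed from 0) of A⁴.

625

Characteristic polynomial: r^3 + 3r^2 - 18r - 40 = (r - 4)(r + 2)(r + 5), so the eigenvalues are -5, -2, 4.
r=-5: eigenvector (1, 0, 0).
r=-2: eigenvector (-2, 3, 2).
r=4: eigenvector (0, 1, 1).
P = [[1, -2, 0], [0, 3, 1], [0, 2, 1]], D = diag(-5, -2, 4), P⁻¹ = [[1, 2, -2], [0, 1, -1], [0, -2, 3]].
A⁴ = P·diag(625, 16, 256)·P⁻¹ = [[625, 1218, -1218], [0, -464, 720], [0, -480, 736]].
The requested entry is 625.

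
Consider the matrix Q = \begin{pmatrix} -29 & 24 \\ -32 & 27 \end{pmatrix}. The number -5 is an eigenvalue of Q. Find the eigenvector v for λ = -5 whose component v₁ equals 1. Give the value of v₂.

1

Q + 5I = [[-24, 24], [-32, 32]].
Solving (Q + 5I)v = 0 gives the eigenspace spanned by (1, 1).
With v₁ = 1, v = (1, 1), so v₂ = 1.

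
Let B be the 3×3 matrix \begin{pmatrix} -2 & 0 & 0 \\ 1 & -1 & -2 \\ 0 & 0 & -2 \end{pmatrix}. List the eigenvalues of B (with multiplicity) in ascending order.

-2, -2, -1

Characteristic polynomial: p(λ) = λ^3 + 5λ^2 + 8λ + 4 = (λ + 1)(λ + 2)^2.
Roots (with multiplicity): -2, -2, -1.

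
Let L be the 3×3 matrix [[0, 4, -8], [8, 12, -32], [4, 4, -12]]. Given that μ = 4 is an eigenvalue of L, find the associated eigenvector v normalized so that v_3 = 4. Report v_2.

L − 4I = [[-4, 4, -8], [8, 8, -32], [4, 4, -16]].
Solving (L − 4I)v = 0 gives the eigenspace spanned by (4, 12, 4).
With v_3 = 4, v = (4, 12, 4), so v_2 = 12.

12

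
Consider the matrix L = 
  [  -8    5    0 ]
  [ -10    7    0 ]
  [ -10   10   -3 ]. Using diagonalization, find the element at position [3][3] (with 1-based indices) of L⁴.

81

Characteristic polynomial: t^3 + 4t^2 - 3t - 18 = (t - 2)(t + 3)^2, so the eigenvalues are -3, -3, 2.
t=2: eigenvector (-1, -2, -2).
t=-3: eigenvector (1, 1, 2).
t=-3: eigenvector (0, 0, 1).
P = [[-1, 1, 0], [-2, 1, 0], [-2, 2, 1]], D = diag(2, -3, -3), P⁻¹ = [[1, -1, 0], [2, -1, 0], [-2, 0, 1]].
L⁴ = P·diag(16, 81, 81)·P⁻¹ = [[146, -65, 0], [130, -49, 0], [130, -130, 81]].
The requested entry is 81.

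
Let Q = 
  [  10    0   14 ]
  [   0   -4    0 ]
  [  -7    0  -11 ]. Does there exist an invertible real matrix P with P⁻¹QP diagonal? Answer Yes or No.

Characteristic polynomial: p(t) = t^3 + 5t^2 - 8t - 48 = (t - 3)(t + 4)^2.
t = -4 has algebraic multiplicity 2; rank(Q + 4I) = 1, so geometric multiplicity = 2.
Every eigenvalue has geometric = algebraic multiplicity, so Q is diagonalizable.

Yes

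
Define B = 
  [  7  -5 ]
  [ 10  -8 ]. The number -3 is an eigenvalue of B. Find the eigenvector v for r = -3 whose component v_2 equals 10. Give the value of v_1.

B + 3I = [[10, -5], [10, -5]].
Solving (B + 3I)v = 0 gives the eigenspace spanned by (5, 10).
With v_2 = 10, v = (5, 10), so v_1 = 5.

5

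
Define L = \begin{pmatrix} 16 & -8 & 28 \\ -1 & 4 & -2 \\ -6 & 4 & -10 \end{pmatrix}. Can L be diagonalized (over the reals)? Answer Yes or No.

Characteristic polynomial: p(t) = t^3 - 10t^2 + 32t - 32 = (t - 4)^2(t - 2).
t = 4 has algebraic multiplicity 2; rank(L − 4I) = 2, so geometric multiplicity = 1.
Geometric multiplicity < algebraic multiplicity, so L is not diagonalizable.

No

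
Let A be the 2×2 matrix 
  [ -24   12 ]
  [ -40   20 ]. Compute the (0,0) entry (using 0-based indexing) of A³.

Characteristic polynomial: s^2 + 4s = s(s + 4), so the eigenvalues are -4, 0.
s=-4: eigenvector (-3, -5).
s=0: eigenvector (1, 2).
P = [[-3, 1], [-5, 2]], D = diag(-4, 0), P⁻¹ = [[-2, 1], [-5, 3]].
A³ = P·diag(-64, 0)·P⁻¹ = [[-384, 192], [-640, 320]].
The requested entry is -384.

-384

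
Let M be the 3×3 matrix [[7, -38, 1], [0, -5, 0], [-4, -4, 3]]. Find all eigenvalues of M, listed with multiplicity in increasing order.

-5, 5, 5

Characteristic polynomial: p(r) = r^3 - 5r^2 - 25r + 125 = (r - 5)^2(r + 5).
Roots (with multiplicity): -5, 5, 5.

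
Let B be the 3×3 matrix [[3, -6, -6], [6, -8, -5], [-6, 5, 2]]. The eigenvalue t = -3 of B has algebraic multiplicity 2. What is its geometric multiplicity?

B + 3I = [[6, -6, -6], [6, -5, -5], [-6, 5, 5]].
This matrix has rank 2, so its null space has dimension 3 − 2 = 1.

1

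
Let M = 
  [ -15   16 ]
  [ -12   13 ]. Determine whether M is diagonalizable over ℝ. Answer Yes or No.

Characteristic polynomial: p(r) = r^2 + 2r - 3 = (r - 1)(r + 3).
All 2 eigenvalues are distinct, so M is diagonalizable.

Yes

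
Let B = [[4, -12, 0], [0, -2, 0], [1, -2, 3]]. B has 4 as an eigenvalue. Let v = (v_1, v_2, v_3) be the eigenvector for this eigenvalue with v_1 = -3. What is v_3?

B − 4I = [[0, -12, 0], [0, -6, 0], [1, -2, -1]].
Solving (B − 4I)v = 0 gives the eigenspace spanned by (-3, 0, -3).
With v_1 = -3, v = (-3, 0, -3), so v_3 = -3.

-3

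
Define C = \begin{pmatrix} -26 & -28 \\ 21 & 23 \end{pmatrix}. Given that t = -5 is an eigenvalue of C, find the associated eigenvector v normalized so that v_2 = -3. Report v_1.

C + 5I = [[-21, -28], [21, 28]].
Solving (C + 5I)v = 0 gives the eigenspace spanned by (4, -3).
With v_2 = -3, v = (4, -3), so v_1 = 4.

4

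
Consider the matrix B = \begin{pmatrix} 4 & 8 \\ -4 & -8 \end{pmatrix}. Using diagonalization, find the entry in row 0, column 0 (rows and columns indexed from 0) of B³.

64

Characteristic polynomial: μ^2 + 4μ = μ(μ + 4), so the eigenvalues are -4, 0.
μ=0: eigenvector (2, -1).
μ=-4: eigenvector (1, -1).
P = [[2, 1], [-1, -1]], D = diag(0, -4), P⁻¹ = [[1, 1], [-1, -2]].
B³ = P·diag(0, -64)·P⁻¹ = [[64, 128], [-64, -128]].
The requested entry is 64.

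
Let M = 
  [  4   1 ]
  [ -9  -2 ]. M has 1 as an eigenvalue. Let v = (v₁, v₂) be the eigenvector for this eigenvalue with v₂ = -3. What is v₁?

M − 1I = [[3, 1], [-9, -3]].
Solving (M − 1I)v = 0 gives the eigenspace spanned by (1, -3).
With v₂ = -3, v = (1, -3), so v₁ = 1.

1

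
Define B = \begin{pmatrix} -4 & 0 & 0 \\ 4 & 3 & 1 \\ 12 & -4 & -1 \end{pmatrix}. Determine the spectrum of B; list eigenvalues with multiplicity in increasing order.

-4, 1, 1

Characteristic polynomial: p(s) = s^3 + 2s^2 - 7s + 4 = (s - 1)^2(s + 4).
Roots (with multiplicity): -4, 1, 1.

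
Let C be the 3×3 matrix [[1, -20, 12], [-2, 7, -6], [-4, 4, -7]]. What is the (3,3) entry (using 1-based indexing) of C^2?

Characteristic polynomial: μ^3 - μ^2 - 17μ - 15 = (μ - 5)(μ + 1)(μ + 3), so the eigenvalues are -3, -1, 5.
μ=-3: eigenvector (-1, 1, 2).
μ=-1: eigenvector (-2, 1, 2).
μ=5: eigenvector (-2, 1, 1).
P = [[-1, -2, -2], [1, 1, 1], [2, 2, 1]], D = diag(-3, -1, 5), P⁻¹ = [[1, 2, 0], [-1, -3, 1], [0, 2, -1]].
C² = P·diag(9, 1, 25)·P⁻¹ = [[-7, -112, 48], [8, 65, -24], [16, 80, -23]].
The requested entry is -23.

-23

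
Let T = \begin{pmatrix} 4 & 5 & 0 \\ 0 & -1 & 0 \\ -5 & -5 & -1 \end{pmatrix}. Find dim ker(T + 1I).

2

T + 1I = [[5, 5, 0], [0, 0, 0], [-5, -5, 0]].
This matrix has rank 1, so its null space has dimension 3 − 1 = 2.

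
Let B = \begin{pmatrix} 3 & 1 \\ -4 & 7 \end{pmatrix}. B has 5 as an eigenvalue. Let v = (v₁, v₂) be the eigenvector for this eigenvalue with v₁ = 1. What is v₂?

B − 5I = [[-2, 1], [-4, 2]].
Solving (B − 5I)v = 0 gives the eigenspace spanned by (1, 2).
With v₁ = 1, v = (1, 2), so v₂ = 2.

2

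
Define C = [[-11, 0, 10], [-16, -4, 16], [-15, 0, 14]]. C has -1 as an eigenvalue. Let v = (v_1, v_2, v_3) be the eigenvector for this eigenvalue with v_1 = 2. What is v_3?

2

C + 1I = [[-10, 0, 10], [-16, -3, 16], [-15, 0, 15]].
Solving (C + 1I)v = 0 gives the eigenspace spanned by (2, 0, 2).
With v_1 = 2, v = (2, 0, 2), so v_3 = 2.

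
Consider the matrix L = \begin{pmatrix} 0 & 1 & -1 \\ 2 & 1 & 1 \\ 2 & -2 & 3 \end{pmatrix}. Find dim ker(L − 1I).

L − 1I = [[-1, 1, -1], [2, 0, 1], [2, -2, 2]].
This matrix has rank 2, so its null space has dimension 3 − 2 = 1.

1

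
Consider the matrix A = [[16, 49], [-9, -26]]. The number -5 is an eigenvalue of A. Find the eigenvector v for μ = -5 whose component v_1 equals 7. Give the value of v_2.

-3

A + 5I = [[21, 49], [-9, -21]].
Solving (A + 5I)v = 0 gives the eigenspace spanned by (7, -3).
With v_1 = 7, v = (7, -3), so v_2 = -3.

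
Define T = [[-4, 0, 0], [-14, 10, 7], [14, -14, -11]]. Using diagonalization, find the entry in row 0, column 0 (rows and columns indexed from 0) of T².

16

Characteristic polynomial: λ^3 + 5λ^2 - 8λ - 48 = (λ - 3)(λ + 4)^2, so the eigenvalues are -4, -4, 3.
λ=-4: eigenvector (1, 0, 2).
λ=-4: eigenvector (0, -1, 2).
λ=3: eigenvector (0, 1, -1).
P = [[1, 0, 0], [0, -1, 1], [2, 2, -1]], D = diag(-4, -4, 3), P⁻¹ = [[1, 0, 0], [-2, 1, 1], [-2, 2, 1]].
T² = P·diag(16, 16, 9)·P⁻¹ = [[16, 0, 0], [14, 2, -7], [-14, 14, 23]].
The requested entry is 16.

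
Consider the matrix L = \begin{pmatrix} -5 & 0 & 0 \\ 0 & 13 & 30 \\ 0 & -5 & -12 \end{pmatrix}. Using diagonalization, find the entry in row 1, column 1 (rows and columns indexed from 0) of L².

Characteristic polynomial: s^3 + 4s^2 - 11s - 30 = (s - 3)(s + 2)(s + 5), so the eigenvalues are -5, -2, 3.
s=-2: eigenvector (0, -2, 1).
s=3: eigenvector (0, 3, -1).
s=-5: eigenvector (1, 0, 0).
P = [[0, 0, 1], [-2, 3, 0], [1, -1, 0]], D = diag(-2, 3, -5), P⁻¹ = [[0, 1, 3], [0, 1, 2], [1, 0, 0]].
L² = P·diag(4, 9, 25)·P⁻¹ = [[25, 0, 0], [0, 19, 30], [0, -5, -6]].
The requested entry is 19.

19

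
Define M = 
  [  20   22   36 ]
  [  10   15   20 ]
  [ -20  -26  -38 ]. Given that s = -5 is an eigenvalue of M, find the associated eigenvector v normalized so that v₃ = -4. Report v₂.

M + 5I = [[25, 22, 36], [10, 20, 20], [-20, -26, -33]].
Solving (M + 5I)v = 0 gives the eigenspace spanned by (4, 2, -4).
With v₃ = -4, v = (4, 2, -4), so v₂ = 2.

2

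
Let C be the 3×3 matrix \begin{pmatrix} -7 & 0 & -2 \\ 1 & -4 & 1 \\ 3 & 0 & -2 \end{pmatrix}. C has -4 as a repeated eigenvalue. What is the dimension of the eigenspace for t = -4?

C + 4I = [[-3, 0, -2], [1, 0, 1], [3, 0, 2]].
This matrix has rank 2, so its null space has dimension 3 − 2 = 1.

1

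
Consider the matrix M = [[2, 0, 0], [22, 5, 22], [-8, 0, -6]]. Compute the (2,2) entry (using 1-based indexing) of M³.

Characteristic polynomial: r^3 - r^2 - 32r + 60 = (r - 5)(r - 2)(r + 6), so the eigenvalues are -6, 2, 5.
r=2: eigenvector (1, 0, -1).
r=5: eigenvector (0, 1, 0).
r=-6: eigenvector (0, -2, 1).
P = [[1, 0, 0], [0, 1, -2], [-1, 0, 1]], D = diag(2, 5, -6), P⁻¹ = [[1, 0, 0], [2, 1, 2], [1, 0, 1]].
M³ = P·diag(8, 125, -216)·P⁻¹ = [[8, 0, 0], [682, 125, 682], [-224, 0, -216]].
The requested entry is 125.

125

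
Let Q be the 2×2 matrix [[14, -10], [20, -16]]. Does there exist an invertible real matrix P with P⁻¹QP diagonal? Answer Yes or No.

Characteristic polynomial: p(μ) = μ^2 + 2μ - 24 = (μ - 4)(μ + 6).
All 2 eigenvalues are distinct, so Q is diagonalizable.

Yes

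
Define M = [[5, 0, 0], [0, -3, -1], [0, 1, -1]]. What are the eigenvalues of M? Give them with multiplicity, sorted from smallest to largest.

-2, -2, 5

Characteristic polynomial: p(s) = s^3 - s^2 - 16s - 20 = (s - 5)(s + 2)^2.
Roots (with multiplicity): -2, -2, 5.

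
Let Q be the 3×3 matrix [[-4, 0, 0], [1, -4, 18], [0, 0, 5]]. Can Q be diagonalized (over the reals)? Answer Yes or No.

Characteristic polynomial: p(r) = r^3 + 3r^2 - 24r - 80 = (r - 5)(r + 4)^2.
r = -4 has algebraic multiplicity 2; rank(Q + 4I) = 2, so geometric multiplicity = 1.
Geometric multiplicity < algebraic multiplicity, so Q is not diagonalizable.

No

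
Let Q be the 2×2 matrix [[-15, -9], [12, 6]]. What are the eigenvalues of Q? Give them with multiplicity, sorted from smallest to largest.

-6, -3

Characteristic polynomial: p(s) = s^2 + 9s + 18 = (s + 3)(s + 6).
Roots (with multiplicity): -6, -3.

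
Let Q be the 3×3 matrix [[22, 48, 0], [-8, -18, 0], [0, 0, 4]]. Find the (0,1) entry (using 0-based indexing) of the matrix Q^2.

192

Characteristic polynomial: t^3 - 8t^2 + 4t + 48 = (t - 6)(t - 4)(t + 2), so the eigenvalues are -2, 4, 6.
t=6: eigenvector (-3, 1, 0).
t=-2: eigenvector (2, -1, 0).
t=4: eigenvector (0, 0, 1).
P = [[-3, 2, 0], [1, -1, 0], [0, 0, 1]], D = diag(6, -2, 4), P⁻¹ = [[-1, -2, 0], [-1, -3, 0], [0, 0, 1]].
Q² = P·diag(36, 4, 16)·P⁻¹ = [[100, 192, 0], [-32, -60, 0], [0, 0, 16]].
The requested entry is 192.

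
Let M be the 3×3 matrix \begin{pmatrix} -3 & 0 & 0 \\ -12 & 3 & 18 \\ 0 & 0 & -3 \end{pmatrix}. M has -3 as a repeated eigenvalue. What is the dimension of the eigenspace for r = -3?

M + 3I = [[0, 0, 0], [-12, 6, 18], [0, 0, 0]].
This matrix has rank 1, so its null space has dimension 3 − 1 = 2.

2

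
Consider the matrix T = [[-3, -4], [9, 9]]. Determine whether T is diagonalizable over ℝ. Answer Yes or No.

No

Characteristic polynomial: p(μ) = μ^2 - 6μ + 9 = (μ - 3)^2.
μ = 3 has algebraic multiplicity 2; rank(T − 3I) = 1, so geometric multiplicity = 1.
Geometric multiplicity < algebraic multiplicity, so T is not diagonalizable.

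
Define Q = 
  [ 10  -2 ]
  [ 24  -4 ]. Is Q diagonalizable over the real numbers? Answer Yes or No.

Yes

Characteristic polynomial: p(t) = t^2 - 6t + 8 = (t - 4)(t - 2).
All 2 eigenvalues are distinct, so Q is diagonalizable.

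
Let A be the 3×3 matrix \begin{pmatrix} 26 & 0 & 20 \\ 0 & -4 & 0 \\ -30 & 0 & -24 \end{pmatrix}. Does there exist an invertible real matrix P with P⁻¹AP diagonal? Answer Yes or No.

Yes

Characteristic polynomial: p(λ) = λ^3 + 2λ^2 - 32λ - 96 = (λ - 6)(λ + 4)^2.
λ = -4 has algebraic multiplicity 2; rank(A + 4I) = 1, so geometric multiplicity = 2.
Every eigenvalue has geometric = algebraic multiplicity, so A is diagonalizable.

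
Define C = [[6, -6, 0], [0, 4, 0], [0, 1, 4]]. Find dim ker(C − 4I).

1

C − 4I = [[2, -6, 0], [0, 0, 0], [0, 1, 0]].
This matrix has rank 2, so its null space has dimension 3 − 2 = 1.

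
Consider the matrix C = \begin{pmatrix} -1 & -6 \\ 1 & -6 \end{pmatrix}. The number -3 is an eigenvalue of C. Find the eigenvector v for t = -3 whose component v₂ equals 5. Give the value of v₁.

15

C + 3I = [[2, -6], [1, -3]].
Solving (C + 3I)v = 0 gives the eigenspace spanned by (15, 5).
With v₂ = 5, v = (15, 5), so v₁ = 15.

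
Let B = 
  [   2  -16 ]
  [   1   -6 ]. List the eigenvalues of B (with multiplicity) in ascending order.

-2, -2

Characteristic polynomial: p(s) = s^2 + 4s + 4 = (s + 2)^2.
Roots (with multiplicity): -2, -2.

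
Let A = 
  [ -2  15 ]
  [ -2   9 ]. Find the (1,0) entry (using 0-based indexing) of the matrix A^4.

-350

Characteristic polynomial: r^2 - 7r + 12 = (r - 4)(r - 3), so the eigenvalues are 3, 4.
r=4: eigenvector (-5, -2).
r=3: eigenvector (3, 1).
P = [[-5, 3], [-2, 1]], D = diag(4, 3), P⁻¹ = [[1, -3], [2, -5]].
A⁴ = P·diag(256, 81)·P⁻¹ = [[-794, 2625], [-350, 1131]].
The requested entry is -350.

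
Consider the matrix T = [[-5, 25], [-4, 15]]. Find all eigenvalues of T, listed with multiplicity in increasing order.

5, 5

Characteristic polynomial: p(r) = r^2 - 10r + 25 = (r - 5)^2.
Roots (with multiplicity): 5, 5.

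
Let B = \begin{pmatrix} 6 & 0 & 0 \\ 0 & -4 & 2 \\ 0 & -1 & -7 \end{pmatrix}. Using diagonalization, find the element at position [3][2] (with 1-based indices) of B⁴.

671

Characteristic polynomial: r^3 + 5r^2 - 36r - 180 = (r - 6)(r + 5)(r + 6), so the eigenvalues are -6, -5, 6.
r=-5: eigenvector (0, 2, -1).
r=-6: eigenvector (0, 1, -1).
r=6: eigenvector (1, 0, 0).
P = [[0, 0, 1], [2, 1, 0], [-1, -1, 0]], D = diag(-5, -6, 6), P⁻¹ = [[0, 1, 1], [0, -1, -2], [1, 0, 0]].
B⁴ = P·diag(625, 1296, 1296)·P⁻¹ = [[1296, 0, 0], [0, -46, -1342], [0, 671, 1967]].
The requested entry is 671.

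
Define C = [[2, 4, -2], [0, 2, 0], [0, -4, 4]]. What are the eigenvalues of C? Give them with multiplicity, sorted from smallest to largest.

2, 2, 4

Characteristic polynomial: p(t) = t^3 - 8t^2 + 20t - 16 = (t - 4)(t - 2)^2.
Roots (with multiplicity): 2, 2, 4.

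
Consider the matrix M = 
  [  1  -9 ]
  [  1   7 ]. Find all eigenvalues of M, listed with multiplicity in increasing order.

4, 4

Characteristic polynomial: p(μ) = μ^2 - 8μ + 16 = (μ - 4)^2.
Roots (with multiplicity): 4, 4.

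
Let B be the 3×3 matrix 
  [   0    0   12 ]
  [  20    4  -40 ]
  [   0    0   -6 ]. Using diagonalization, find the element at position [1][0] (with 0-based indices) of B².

80

Characteristic polynomial: s^3 + 2s^2 - 24s = s(s - 4)(s + 6), so the eigenvalues are -6, 0, 4.
s=0: eigenvector (1, -5, 0).
s=4: eigenvector (0, 1, 0).
s=-6: eigenvector (-2, 8, 1).
P = [[1, 0, -2], [-5, 1, 8], [0, 0, 1]], D = diag(0, 4, -6), P⁻¹ = [[1, 0, 2], [5, 1, 2], [0, 0, 1]].
B² = P·diag(0, 16, 36)·P⁻¹ = [[0, 0, -72], [80, 16, 320], [0, 0, 36]].
The requested entry is 80.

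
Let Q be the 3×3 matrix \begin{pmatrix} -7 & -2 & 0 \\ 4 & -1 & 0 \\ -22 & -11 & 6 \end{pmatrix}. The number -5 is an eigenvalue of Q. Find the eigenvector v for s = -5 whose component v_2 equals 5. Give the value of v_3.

Q + 5I = [[-2, -2, 0], [4, 4, 0], [-22, -11, 11]].
Solving (Q + 5I)v = 0 gives the eigenspace spanned by (-5, 5, -5).
With v_2 = 5, v = (-5, 5, -5), so v_3 = -5.

-5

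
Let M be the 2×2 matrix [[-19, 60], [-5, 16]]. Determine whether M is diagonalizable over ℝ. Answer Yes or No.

Characteristic polynomial: p(t) = t^2 + 3t - 4 = (t - 1)(t + 4).
All 2 eigenvalues are distinct, so M is diagonalizable.

Yes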